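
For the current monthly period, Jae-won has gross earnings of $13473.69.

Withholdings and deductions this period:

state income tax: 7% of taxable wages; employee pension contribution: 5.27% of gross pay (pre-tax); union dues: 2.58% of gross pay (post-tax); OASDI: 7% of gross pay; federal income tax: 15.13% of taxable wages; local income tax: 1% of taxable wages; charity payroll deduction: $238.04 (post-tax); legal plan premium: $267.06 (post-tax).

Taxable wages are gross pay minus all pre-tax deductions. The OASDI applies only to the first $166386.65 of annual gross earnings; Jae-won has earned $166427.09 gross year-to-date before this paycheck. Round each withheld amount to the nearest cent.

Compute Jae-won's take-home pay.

Employee pension contribution: $13473.69 × 0.0527 = $710.06
Taxable wages = $13473.69 − $710.06 = $12763.63
Federal income tax: $12763.63 × 0.1513 = $1931.14
Local income tax: $12763.63 × 0.01 = $127.64
State income tax: $12763.63 × 0.07 = $893.45
OASDI: annual cap $166386.65 already reached (YTD $166427.09), so $0.00
Charity payroll deduction: $238.04
Legal plan premium: $267.06
Union dues: $13473.69 × 0.0258 = $347.62
Total deductions = $710.06 + $1931.14 + $127.64 + $893.45 + $0.00 + $238.04 + $267.06 + $347.62 = $4515.01
Net pay = $13473.69 − $4515.01 = $8958.68

$8958.68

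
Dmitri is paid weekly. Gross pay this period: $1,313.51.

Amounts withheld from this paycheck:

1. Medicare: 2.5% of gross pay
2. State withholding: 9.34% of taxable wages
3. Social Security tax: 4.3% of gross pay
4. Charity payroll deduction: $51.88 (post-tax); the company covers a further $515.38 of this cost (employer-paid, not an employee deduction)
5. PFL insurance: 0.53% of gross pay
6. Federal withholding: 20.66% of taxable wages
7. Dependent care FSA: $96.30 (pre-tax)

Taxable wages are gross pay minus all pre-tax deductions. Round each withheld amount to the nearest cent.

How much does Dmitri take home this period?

$703.88

Dependent care FSA: $96.30
Taxable wages = $1,313.51 − $96.30 = $1,217.21
State withholding: $1,217.21 × 0.0934 = $113.69
Federal withholding: $1,217.21 × 0.2066 = $251.48
Medicare: $1,313.51 × 0.025 = $32.84
Social Security tax: $1,313.51 × 0.043 = $56.48
PFL insurance: $1,313.51 × 0.0053 = $6.96
Charity payroll deduction: $51.88
(Employer's $515.38 toward charity payroll deduction is not withheld from the employee.)
Total deductions = $96.30 + $113.69 + $251.48 + $32.84 + $56.48 + $6.96 + $51.88 = $609.63
Net pay = $1,313.51 − $609.63 = $703.88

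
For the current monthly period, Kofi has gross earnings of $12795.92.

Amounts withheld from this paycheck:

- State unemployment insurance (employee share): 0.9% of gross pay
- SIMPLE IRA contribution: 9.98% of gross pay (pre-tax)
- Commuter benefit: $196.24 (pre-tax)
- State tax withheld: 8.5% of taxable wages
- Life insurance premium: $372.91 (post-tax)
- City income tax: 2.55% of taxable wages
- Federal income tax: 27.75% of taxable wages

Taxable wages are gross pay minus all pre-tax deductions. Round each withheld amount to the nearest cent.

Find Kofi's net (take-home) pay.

$6441.38

Commuter benefit: $196.24
SIMPLE IRA contribution: $12795.92 × 0.0998 = $1277.03
Pre-tax total = $196.24 + $1277.03 = $1473.27
Taxable wages = $12795.92 − $1473.27 = $11322.65
State tax withheld: $11322.65 × 0.085 = $962.43
Federal income tax: $11322.65 × 0.2775 = $3142.04
City income tax: $11322.65 × 0.0255 = $288.73
State unemployment insurance (employee share): $12795.92 × 0.009 = $115.16
Life insurance premium: $372.91
Total deductions = $196.24 + $1277.03 + $962.43 + $3142.04 + $288.73 + $115.16 + $372.91 = $6354.54
Net pay = $12795.92 − $6354.54 = $6441.38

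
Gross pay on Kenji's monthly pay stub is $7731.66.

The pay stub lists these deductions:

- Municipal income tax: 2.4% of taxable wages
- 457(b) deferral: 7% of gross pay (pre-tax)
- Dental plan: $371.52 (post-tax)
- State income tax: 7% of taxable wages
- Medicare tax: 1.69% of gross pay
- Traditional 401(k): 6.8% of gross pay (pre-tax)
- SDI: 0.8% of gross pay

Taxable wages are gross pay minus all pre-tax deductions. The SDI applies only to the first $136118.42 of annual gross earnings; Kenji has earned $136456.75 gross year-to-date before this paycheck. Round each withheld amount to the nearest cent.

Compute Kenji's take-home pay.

$5536.02

457(b) deferral: $7731.66 × 0.07 = $541.22
Traditional 401(k): $7731.66 × 0.068 = $525.75
Pre-tax total = $541.22 + $525.75 = $1066.97
Taxable wages = $7731.66 − $1066.97 = $6664.69
Municipal income tax: $6664.69 × 0.024 = $159.95
State income tax: $6664.69 × 0.07 = $466.53
Medicare tax: $7731.66 × 0.0169 = $130.67
SDI: annual cap $136118.42 already reached (YTD $136456.75), so $0.00
Dental plan: $371.52
Total deductions = $541.22 + $525.75 + $159.95 + $466.53 + $130.67 + $0.00 + $371.52 = $2195.64
Net pay = $7731.66 − $2195.64 = $5536.02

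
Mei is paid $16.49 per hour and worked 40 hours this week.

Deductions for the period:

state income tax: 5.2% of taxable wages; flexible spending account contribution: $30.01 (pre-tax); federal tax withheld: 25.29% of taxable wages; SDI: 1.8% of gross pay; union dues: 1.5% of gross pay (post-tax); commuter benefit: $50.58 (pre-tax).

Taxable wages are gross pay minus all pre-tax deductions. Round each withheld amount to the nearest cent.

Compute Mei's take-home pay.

$380.71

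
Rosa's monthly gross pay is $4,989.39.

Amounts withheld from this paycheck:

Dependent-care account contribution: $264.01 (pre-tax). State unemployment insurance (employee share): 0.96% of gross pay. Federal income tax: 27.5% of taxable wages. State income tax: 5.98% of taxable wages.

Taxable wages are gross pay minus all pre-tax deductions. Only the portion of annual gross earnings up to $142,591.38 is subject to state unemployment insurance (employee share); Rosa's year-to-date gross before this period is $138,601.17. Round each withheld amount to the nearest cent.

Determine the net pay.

Dependent-care account contribution: $264.01
Taxable wages = $4,989.39 − $264.01 = $4,725.38
State income tax: $4,725.38 × 0.0598 = $282.58
Federal income tax: $4,725.38 × 0.275 = $1,299.48
State unemployment insurance (employee share): only $142,591.38 − $138,601.17 = $3,990.21 of this check is subject → $3,990.21 × 0.0096 = $38.31
Total deductions = $264.01 + $282.58 + $1,299.48 + $38.31 = $1,884.38
Net pay = $4,989.39 − $1,884.38 = $3,105.01

$3,105.01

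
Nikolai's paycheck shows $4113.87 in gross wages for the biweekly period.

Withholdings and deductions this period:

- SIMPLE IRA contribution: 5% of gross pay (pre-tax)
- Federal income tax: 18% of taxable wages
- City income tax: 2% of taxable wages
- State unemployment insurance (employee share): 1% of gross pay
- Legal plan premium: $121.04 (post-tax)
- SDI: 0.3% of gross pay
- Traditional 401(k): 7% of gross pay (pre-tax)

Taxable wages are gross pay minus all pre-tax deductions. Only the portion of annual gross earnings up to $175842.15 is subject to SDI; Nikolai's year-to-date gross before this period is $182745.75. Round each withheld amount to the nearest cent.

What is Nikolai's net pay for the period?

SIMPLE IRA contribution: $4113.87 × 0.05 = $205.69
Traditional 401(k): $4113.87 × 0.07 = $287.97
Pre-tax total = $205.69 + $287.97 = $493.66
Taxable wages = $4113.87 − $493.66 = $3620.21
City income tax: $3620.21 × 0.02 = $72.40
Federal income tax: $3620.21 × 0.18 = $651.64
State unemployment insurance (employee share): $4113.87 × 0.01 = $41.14
SDI: annual cap $175842.15 already reached (YTD $182745.75), so $0.00
Legal plan premium: $121.04
Total deductions = $205.69 + $287.97 + $72.40 + $651.64 + $41.14 + $0.00 + $121.04 = $1379.88
Net pay = $4113.87 − $1379.88 = $2733.99

$2733.99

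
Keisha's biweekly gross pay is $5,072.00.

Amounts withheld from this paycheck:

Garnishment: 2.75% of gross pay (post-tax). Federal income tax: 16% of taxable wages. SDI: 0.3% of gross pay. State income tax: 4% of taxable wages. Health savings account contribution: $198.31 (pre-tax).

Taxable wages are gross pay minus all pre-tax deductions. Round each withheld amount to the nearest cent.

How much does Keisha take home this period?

Health savings account contribution: $198.31
Taxable wages = $5,072.00 − $198.31 = $4,873.69
Federal income tax: $4,873.69 × 0.16 = $779.79
State income tax: $4,873.69 × 0.04 = $194.95
SDI: $5,072.00 × 0.003 = $15.22
Garnishment: $5,072.00 × 0.0275 = $139.48
Total deductions = $198.31 + $779.79 + $194.95 + $15.22 + $139.48 = $1,327.75
Net pay = $5,072.00 − $1,327.75 = $3,744.25

$3,744.25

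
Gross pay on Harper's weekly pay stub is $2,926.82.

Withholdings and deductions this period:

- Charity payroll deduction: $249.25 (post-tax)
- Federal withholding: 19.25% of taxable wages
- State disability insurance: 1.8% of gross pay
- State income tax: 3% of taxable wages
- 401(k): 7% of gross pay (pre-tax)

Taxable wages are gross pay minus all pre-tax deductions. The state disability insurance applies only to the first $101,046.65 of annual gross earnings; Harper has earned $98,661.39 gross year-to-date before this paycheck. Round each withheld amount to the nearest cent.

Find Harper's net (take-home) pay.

$1,824.13

401(k): $2,926.82 × 0.07 = $204.88
Taxable wages = $2,926.82 − $204.88 = $2,721.94
Federal withholding: $2,721.94 × 0.1925 = $523.97
State income tax: $2,721.94 × 0.03 = $81.66
State disability insurance: only $101,046.65 − $98,661.39 = $2,385.26 of this check is subject → $2,385.26 × 0.018 = $42.93
Charity payroll deduction: $249.25
Total deductions = $204.88 + $523.97 + $81.66 + $42.93 + $249.25 = $1,102.69
Net pay = $2,926.82 − $1,102.69 = $1,824.13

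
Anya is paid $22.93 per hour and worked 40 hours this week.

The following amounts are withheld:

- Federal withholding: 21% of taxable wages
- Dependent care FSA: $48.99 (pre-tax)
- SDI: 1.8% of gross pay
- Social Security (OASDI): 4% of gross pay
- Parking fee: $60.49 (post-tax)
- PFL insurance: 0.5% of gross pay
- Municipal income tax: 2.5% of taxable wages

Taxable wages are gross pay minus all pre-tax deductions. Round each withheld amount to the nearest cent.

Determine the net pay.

$545.90

Gross pay: 40 × $22.93 = $917.20
Dependent care FSA: $48.99
Taxable wages = $917.20 − $48.99 = $868.21
Municipal income tax: $868.21 × 0.025 = $21.71
Federal withholding: $868.21 × 0.21 = $182.32
PFL insurance: $917.20 × 0.005 = $4.59
SDI: $917.20 × 0.018 = $16.51
Social Security (OASDI): $917.20 × 0.04 = $36.69
Parking fee: $60.49
Total deductions = $48.99 + $21.71 + $182.32 + $4.59 + $16.51 + $36.69 + $60.49 = $371.30
Net pay = $917.20 − $371.30 = $545.90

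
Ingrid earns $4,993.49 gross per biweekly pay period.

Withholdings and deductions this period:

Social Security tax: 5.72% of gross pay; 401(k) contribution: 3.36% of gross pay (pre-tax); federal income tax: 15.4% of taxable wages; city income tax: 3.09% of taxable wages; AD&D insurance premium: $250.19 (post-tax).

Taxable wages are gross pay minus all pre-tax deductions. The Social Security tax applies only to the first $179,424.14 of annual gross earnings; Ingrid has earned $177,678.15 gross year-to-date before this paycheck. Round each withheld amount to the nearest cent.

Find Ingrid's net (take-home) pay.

401(k) contribution: $4,993.49 × 0.0336 = $167.78
Taxable wages = $4,993.49 − $167.78 = $4,825.71
City income tax: $4,825.71 × 0.0309 = $149.11
Federal income tax: $4,825.71 × 0.154 = $743.16
Social Security tax: only $179,424.14 − $177,678.15 = $1,745.99 of this check is subject → $1,745.99 × 0.0572 = $99.87
AD&D insurance premium: $250.19
Total deductions = $167.78 + $149.11 + $743.16 + $99.87 + $250.19 = $1,410.11
Net pay = $4,993.49 − $1,410.11 = $3,583.38

$3,583.38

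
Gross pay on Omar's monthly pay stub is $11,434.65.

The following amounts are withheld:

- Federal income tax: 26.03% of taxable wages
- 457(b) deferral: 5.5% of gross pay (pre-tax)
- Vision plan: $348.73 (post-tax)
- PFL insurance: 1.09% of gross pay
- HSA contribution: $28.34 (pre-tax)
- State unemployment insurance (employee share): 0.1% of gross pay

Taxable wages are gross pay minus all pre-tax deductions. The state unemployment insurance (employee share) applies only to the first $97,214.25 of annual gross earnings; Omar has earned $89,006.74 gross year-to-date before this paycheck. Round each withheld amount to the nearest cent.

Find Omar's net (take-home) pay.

$7,490.46

HSA contribution: $28.34
457(b) deferral: $11,434.65 × 0.055 = $628.91
Pre-tax total = $28.34 + $628.91 = $657.25
Taxable wages = $11,434.65 − $657.25 = $10,777.40
Federal income tax: $10,777.40 × 0.2603 = $2,805.36
PFL insurance: $11,434.65 × 0.0109 = $124.64
State unemployment insurance (employee share): only $97,214.25 − $89,006.74 = $8,207.51 of this check is subject → $8,207.51 × 0.001 = $8.21
Vision plan: $348.73
Total deductions = $28.34 + $628.91 + $2,805.36 + $124.64 + $8.21 + $348.73 = $3,944.19
Net pay = $11,434.65 − $3,944.19 = $7,490.46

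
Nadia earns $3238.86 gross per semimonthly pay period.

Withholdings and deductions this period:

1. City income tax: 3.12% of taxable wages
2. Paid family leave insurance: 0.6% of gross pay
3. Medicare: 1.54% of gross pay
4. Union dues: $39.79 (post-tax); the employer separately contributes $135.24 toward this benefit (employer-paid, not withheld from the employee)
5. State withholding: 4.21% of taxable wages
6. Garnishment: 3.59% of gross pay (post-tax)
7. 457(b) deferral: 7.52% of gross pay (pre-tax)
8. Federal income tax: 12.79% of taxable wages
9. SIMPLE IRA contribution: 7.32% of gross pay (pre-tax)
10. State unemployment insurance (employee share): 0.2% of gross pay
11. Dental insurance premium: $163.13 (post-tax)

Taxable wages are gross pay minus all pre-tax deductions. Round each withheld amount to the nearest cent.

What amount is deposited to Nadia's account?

457(b) deferral: $3238.86 × 0.0752 = $243.56
SIMPLE IRA contribution: $3238.86 × 0.0732 = $237.08
Pre-tax total = $243.56 + $237.08 = $480.64
Taxable wages = $3238.86 − $480.64 = $2758.22
Federal income tax: $2758.22 × 0.1279 = $352.78
City income tax: $2758.22 × 0.0312 = $86.06
State withholding: $2758.22 × 0.0421 = $116.12
Medicare: $3238.86 × 0.0154 = $49.88
Paid family leave insurance: $3238.86 × 0.006 = $19.43
State unemployment insurance (employee share): $3238.86 × 0.002 = $6.48
Garnishment: $3238.86 × 0.0359 = $116.28
Dental insurance premium: $163.13
Union dues: $39.79
(Employer's $135.24 toward union dues is not withheld from the employee.)
Total deductions = $243.56 + $237.08 + $352.78 + $86.06 + $116.12 + $49.88 + $19.43 + $6.48 + $116.28 + $163.13 + $39.79 = $1430.59
Net pay = $3238.86 − $1430.59 = $1808.27

$1808.27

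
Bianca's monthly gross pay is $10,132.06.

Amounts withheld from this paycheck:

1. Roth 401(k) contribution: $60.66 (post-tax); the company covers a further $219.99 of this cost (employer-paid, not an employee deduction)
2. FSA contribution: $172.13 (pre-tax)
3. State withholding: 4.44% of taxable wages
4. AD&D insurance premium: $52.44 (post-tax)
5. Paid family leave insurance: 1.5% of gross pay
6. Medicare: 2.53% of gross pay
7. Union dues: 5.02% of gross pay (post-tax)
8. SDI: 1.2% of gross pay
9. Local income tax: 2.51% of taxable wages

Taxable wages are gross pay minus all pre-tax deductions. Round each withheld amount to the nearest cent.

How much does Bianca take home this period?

FSA contribution: $172.13
Taxable wages = $10,132.06 − $172.13 = $9,959.93
State withholding: $9,959.93 × 0.0444 = $442.22
Local income tax: $9,959.93 × 0.0251 = $249.99
SDI: $10,132.06 × 0.012 = $121.58
Paid family leave insurance: $10,132.06 × 0.015 = $151.98
Medicare: $10,132.06 × 0.0253 = $256.34
Union dues: $10,132.06 × 0.0502 = $508.63
Roth 401(k) contribution: $60.66
AD&D insurance premium: $52.44
(Employer's $219.99 toward Roth 401(k) contribution is not withheld from the employee.)
Total deductions = $172.13 + $442.22 + $249.99 + $121.58 + $151.98 + $256.34 + $508.63 + $60.66 + $52.44 = $2,015.97
Net pay = $10,132.06 − $2,015.97 = $8,116.09

$8,116.09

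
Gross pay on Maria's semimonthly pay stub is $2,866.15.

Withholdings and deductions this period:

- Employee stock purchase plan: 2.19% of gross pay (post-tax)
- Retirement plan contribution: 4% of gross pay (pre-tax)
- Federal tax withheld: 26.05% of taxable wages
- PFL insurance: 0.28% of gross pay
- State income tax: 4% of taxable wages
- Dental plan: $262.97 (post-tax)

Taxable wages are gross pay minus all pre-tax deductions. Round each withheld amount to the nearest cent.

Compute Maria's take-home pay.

Retirement plan contribution: $2,866.15 × 0.04 = $114.65
Taxable wages = $2,866.15 − $114.65 = $2,751.50
Federal tax withheld: $2,751.50 × 0.2605 = $716.77
State income tax: $2,751.50 × 0.04 = $110.06
PFL insurance: $2,866.15 × 0.0028 = $8.03
Dental plan: $262.97
Employee stock purchase plan: $2,866.15 × 0.0219 = $62.77
Total deductions = $114.65 + $716.77 + $110.06 + $8.03 + $262.97 + $62.77 = $1,275.25
Net pay = $2,866.15 − $1,275.25 = $1,590.90

$1,590.90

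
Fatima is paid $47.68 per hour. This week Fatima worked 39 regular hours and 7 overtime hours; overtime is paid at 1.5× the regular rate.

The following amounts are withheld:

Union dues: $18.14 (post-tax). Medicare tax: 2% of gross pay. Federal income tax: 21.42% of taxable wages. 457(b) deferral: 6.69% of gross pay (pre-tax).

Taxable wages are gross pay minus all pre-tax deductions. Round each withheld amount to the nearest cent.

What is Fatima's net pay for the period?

$1,665.20

Regular pay: 39 × $47.68 = $1,859.52
Overtime pay: 7 × $47.68 × 1.5 = $500.64
Gross pay = $1,859.52 + $500.64 = $2,360.16
457(b) deferral: $2,360.16 × 0.0669 = $157.89
Taxable wages = $2,360.16 − $157.89 = $2,202.27
Federal income tax: $2,202.27 × 0.2142 = $471.73
Medicare tax: $2,360.16 × 0.02 = $47.20
Union dues: $18.14
Total deductions = $157.89 + $471.73 + $47.20 + $18.14 = $694.96
Net pay = $2,360.16 − $694.96 = $1,665.20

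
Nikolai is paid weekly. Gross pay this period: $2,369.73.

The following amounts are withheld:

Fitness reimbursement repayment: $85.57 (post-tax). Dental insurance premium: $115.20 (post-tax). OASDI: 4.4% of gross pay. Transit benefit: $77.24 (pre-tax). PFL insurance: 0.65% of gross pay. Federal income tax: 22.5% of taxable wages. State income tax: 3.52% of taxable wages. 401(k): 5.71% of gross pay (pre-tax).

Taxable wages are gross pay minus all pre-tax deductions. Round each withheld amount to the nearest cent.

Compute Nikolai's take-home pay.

401(k): $2,369.73 × 0.0571 = $135.31
Transit benefit: $77.24
Pre-tax total = $135.31 + $77.24 = $212.55
Taxable wages = $2,369.73 − $212.55 = $2,157.18
State income tax: $2,157.18 × 0.0352 = $75.93
Federal income tax: $2,157.18 × 0.225 = $485.37
OASDI: $2,369.73 × 0.044 = $104.27
PFL insurance: $2,369.73 × 0.0065 = $15.40
Dental insurance premium: $115.20
Fitness reimbursement repayment: $85.57
Total deductions = $135.31 + $77.24 + $75.93 + $485.37 + $104.27 + $15.40 + $115.20 + $85.57 = $1,094.29
Net pay = $2,369.73 − $1,094.29 = $1,275.44

$1,275.44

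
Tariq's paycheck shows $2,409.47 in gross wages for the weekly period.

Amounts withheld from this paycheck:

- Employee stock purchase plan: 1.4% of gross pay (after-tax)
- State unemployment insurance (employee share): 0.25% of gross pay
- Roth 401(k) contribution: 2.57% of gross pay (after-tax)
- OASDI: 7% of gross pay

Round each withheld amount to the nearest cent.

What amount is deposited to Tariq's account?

$2,139.14

OASDI: $2,409.47 × 0.07 = $168.66
State unemployment insurance (employee share): $2,409.47 × 0.0025 = $6.02
Employee stock purchase plan: $2,409.47 × 0.014 = $33.73
Roth 401(k) contribution: $2,409.47 × 0.0257 = $61.92
Total deductions = $168.66 + $6.02 + $33.73 + $61.92 = $270.33
Net pay = $2,409.47 − $270.33 = $2,139.14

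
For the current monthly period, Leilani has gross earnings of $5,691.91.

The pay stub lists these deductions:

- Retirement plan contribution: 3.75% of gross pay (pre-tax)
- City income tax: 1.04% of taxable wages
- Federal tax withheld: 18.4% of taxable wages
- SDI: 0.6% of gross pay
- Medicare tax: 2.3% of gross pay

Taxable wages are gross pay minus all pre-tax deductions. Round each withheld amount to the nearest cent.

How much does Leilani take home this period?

$4,248.38

Retirement plan contribution: $5,691.91 × 0.0375 = $213.45
Taxable wages = $5,691.91 − $213.45 = $5,478.46
City income tax: $5,478.46 × 0.0104 = $56.98
Federal tax withheld: $5,478.46 × 0.184 = $1,008.04
Medicare tax: $5,691.91 × 0.023 = $130.91
SDI: $5,691.91 × 0.006 = $34.15
Total deductions = $213.45 + $56.98 + $1,008.04 + $130.91 + $34.15 = $1,443.53
Net pay = $5,691.91 − $1,443.53 = $4,248.38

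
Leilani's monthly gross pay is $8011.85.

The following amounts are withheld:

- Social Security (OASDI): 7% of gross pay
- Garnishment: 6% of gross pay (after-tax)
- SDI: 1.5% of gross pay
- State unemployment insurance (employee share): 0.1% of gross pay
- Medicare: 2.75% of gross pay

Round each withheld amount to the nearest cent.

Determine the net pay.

$6621.79

SDI: $8011.85 × 0.015 = $120.18
State unemployment insurance (employee share): $8011.85 × 0.001 = $8.01
Medicare: $8011.85 × 0.0275 = $220.33
Social Security (OASDI): $8011.85 × 0.07 = $560.83
Garnishment: $8011.85 × 0.06 = $480.71
Total deductions = $120.18 + $8.01 + $220.33 + $560.83 + $480.71 = $1390.06
Net pay = $8011.85 − $1390.06 = $6621.79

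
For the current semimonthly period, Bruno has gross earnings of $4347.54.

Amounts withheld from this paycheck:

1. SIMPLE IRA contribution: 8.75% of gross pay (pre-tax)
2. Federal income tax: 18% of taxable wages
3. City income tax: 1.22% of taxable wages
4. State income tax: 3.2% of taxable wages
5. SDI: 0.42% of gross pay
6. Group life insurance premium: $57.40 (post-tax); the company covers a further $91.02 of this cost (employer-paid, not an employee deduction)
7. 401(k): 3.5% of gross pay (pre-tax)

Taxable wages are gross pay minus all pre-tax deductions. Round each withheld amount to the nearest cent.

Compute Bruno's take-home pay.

$2884.00

401(k): $4347.54 × 0.035 = $152.16
SIMPLE IRA contribution: $4347.54 × 0.0875 = $380.41
Pre-tax total = $152.16 + $380.41 = $532.57
Taxable wages = $4347.54 − $532.57 = $3814.97
State income tax: $3814.97 × 0.032 = $122.08
City income tax: $3814.97 × 0.0122 = $46.54
Federal income tax: $3814.97 × 0.18 = $686.69
SDI: $4347.54 × 0.0042 = $18.26
Group life insurance premium: $57.40
(Employer's $91.02 toward group life insurance premium is not withheld from the employee.)
Total deductions = $152.16 + $380.41 + $122.08 + $46.54 + $686.69 + $18.26 + $57.40 = $1463.54
Net pay = $4347.54 − $1463.54 = $2884.00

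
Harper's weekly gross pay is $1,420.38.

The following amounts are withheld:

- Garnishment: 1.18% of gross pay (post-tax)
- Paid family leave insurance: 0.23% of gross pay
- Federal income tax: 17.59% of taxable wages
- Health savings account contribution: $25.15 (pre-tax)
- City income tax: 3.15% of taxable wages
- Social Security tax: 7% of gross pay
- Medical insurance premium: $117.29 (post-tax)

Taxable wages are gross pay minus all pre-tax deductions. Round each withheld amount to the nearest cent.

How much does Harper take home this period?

$869.11

Health savings account contribution: $25.15
Taxable wages = $1,420.38 − $25.15 = $1,395.23
Federal income tax: $1,395.23 × 0.1759 = $245.42
City income tax: $1,395.23 × 0.0315 = $43.95
Social Security tax: $1,420.38 × 0.07 = $99.43
Paid family leave insurance: $1,420.38 × 0.0023 = $3.27
Medical insurance premium: $117.29
Garnishment: $1,420.38 × 0.0118 = $16.76
Total deductions = $25.15 + $245.42 + $43.95 + $99.43 + $3.27 + $117.29 + $16.76 = $551.27
Net pay = $1,420.38 − $551.27 = $869.11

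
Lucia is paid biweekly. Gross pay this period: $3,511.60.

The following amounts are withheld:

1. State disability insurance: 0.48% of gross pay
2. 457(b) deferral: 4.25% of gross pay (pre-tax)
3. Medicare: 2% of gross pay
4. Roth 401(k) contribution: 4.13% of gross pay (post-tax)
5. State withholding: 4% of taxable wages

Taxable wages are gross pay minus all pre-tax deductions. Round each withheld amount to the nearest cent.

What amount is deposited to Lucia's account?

$2,995.75

457(b) deferral: $3,511.60 × 0.0425 = $149.24
Taxable wages = $3,511.60 − $149.24 = $3,362.36
State withholding: $3,362.36 × 0.04 = $134.49
Medicare: $3,511.60 × 0.02 = $70.23
State disability insurance: $3,511.60 × 0.0048 = $16.86
Roth 401(k) contribution: $3,511.60 × 0.0413 = $145.03
Total deductions = $149.24 + $134.49 + $70.23 + $16.86 + $145.03 = $515.85
Net pay = $3,511.60 − $515.85 = $2,995.75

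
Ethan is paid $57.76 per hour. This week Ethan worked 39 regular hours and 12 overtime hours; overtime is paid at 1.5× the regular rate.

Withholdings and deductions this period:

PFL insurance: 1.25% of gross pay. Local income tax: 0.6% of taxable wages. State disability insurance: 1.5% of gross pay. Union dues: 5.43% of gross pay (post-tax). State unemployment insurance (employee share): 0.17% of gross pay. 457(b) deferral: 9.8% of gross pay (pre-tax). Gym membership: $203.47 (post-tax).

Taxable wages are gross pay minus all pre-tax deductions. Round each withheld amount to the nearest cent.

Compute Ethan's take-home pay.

Regular pay: 39 × $57.76 = $2252.64
Overtime pay: 12 × $57.76 × 1.5 = $1039.68
Gross pay = $2252.64 + $1039.68 = $3292.32
457(b) deferral: $3292.32 × 0.098 = $322.65
Taxable wages = $3292.32 − $322.65 = $2969.67
Local income tax: $2969.67 × 0.006 = $17.82
PFL insurance: $3292.32 × 0.0125 = $41.15
State unemployment insurance (employee share): $3292.32 × 0.0017 = $5.60
State disability insurance: $3292.32 × 0.015 = $49.38
Gym membership: $203.47
Union dues: $3292.32 × 0.0543 = $178.77
Total deductions = $322.65 + $17.82 + $41.15 + $5.60 + $49.38 + $203.47 + $178.77 = $818.84
Net pay = $3292.32 − $818.84 = $2473.48

$2473.48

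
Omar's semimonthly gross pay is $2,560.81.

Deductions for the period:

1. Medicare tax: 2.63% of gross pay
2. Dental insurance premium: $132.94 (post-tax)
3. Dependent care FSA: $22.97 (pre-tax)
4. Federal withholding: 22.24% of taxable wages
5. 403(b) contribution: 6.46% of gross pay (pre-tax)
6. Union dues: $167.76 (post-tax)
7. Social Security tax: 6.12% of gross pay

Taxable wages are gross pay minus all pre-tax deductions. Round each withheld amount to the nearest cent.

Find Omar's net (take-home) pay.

$1,320.02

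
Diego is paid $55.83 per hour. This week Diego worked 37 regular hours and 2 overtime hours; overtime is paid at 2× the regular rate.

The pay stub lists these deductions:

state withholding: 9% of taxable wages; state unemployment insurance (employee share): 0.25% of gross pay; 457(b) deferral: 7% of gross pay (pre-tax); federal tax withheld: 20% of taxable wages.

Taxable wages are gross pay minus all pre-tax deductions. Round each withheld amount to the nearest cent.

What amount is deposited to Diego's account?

$1,505.73

Regular pay: 37 × $55.83 = $2,065.71
Overtime pay: 2 × $55.83 × 2 = $223.32
Gross pay = $2,065.71 + $223.32 = $2,289.03
457(b) deferral: $2,289.03 × 0.07 = $160.23
Taxable wages = $2,289.03 − $160.23 = $2,128.80
State withholding: $2,128.80 × 0.09 = $191.59
Federal tax withheld: $2,128.80 × 0.2 = $425.76
State unemployment insurance (employee share): $2,289.03 × 0.0025 = $5.72
Total deductions = $160.23 + $191.59 + $425.76 + $5.72 = $783.30
Net pay = $2,289.03 − $783.30 = $1,505.73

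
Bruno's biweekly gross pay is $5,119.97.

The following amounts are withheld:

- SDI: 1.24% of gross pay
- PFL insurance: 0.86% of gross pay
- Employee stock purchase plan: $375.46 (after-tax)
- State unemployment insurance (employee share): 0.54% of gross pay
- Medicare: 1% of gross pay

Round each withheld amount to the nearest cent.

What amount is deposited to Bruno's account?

$4,558.14

PFL insurance: $5,119.97 × 0.0086 = $44.03
State unemployment insurance (employee share): $5,119.97 × 0.0054 = $27.65
SDI: $5,119.97 × 0.0124 = $63.49
Medicare: $5,119.97 × 0.01 = $51.20
Employee stock purchase plan: $375.46
Total deductions = $44.03 + $27.65 + $63.49 + $51.20 + $375.46 = $561.83
Net pay = $5,119.97 − $561.83 = $4,558.14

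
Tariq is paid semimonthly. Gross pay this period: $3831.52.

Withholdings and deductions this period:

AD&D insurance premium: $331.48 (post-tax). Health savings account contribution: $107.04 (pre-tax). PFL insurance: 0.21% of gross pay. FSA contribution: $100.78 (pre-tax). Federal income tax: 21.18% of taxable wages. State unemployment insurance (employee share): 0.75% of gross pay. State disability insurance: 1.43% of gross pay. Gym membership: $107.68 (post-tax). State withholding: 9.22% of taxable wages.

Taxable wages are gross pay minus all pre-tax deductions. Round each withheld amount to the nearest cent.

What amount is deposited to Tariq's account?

$1991.35

Health savings account contribution: $107.04
FSA contribution: $100.78
Pre-tax total = $107.04 + $100.78 = $207.82
Taxable wages = $3831.52 − $207.82 = $3623.70
Federal income tax: $3623.70 × 0.2118 = $767.50
State withholding: $3623.70 × 0.0922 = $334.11
State disability insurance: $3831.52 × 0.0143 = $54.79
State unemployment insurance (employee share): $3831.52 × 0.0075 = $28.74
PFL insurance: $3831.52 × 0.0021 = $8.05
AD&D insurance premium: $331.48
Gym membership: $107.68
Total deductions = $107.04 + $100.78 + $767.50 + $334.11 + $54.79 + $28.74 + $8.05 + $331.48 + $107.68 = $1840.17
Net pay = $3831.52 − $1840.17 = $1991.35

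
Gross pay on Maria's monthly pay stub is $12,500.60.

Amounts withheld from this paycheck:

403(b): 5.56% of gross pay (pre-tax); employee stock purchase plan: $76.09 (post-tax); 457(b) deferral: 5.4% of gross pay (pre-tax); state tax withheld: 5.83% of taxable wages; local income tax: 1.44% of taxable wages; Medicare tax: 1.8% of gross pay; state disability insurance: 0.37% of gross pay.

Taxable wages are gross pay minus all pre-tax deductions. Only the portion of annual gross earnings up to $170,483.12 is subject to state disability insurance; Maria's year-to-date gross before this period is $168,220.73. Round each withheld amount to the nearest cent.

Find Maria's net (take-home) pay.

$10,011.88

403(b): $12,500.60 × 0.0556 = $695.03
457(b) deferral: $12,500.60 × 0.054 = $675.03
Pre-tax total = $695.03 + $675.03 = $1,370.06
Taxable wages = $12,500.60 − $1,370.06 = $11,130.54
State tax withheld: $11,130.54 × 0.0583 = $648.91
Local income tax: $11,130.54 × 0.0144 = $160.28
State disability insurance: only $170,483.12 − $168,220.73 = $2,262.39 of this check is subject → $2,262.39 × 0.0037 = $8.37
Medicare tax: $12,500.60 × 0.018 = $225.01
Employee stock purchase plan: $76.09
Total deductions = $695.03 + $675.03 + $648.91 + $160.28 + $8.37 + $225.01 + $76.09 = $2,488.72
Net pay = $12,500.60 − $2,488.72 = $10,011.88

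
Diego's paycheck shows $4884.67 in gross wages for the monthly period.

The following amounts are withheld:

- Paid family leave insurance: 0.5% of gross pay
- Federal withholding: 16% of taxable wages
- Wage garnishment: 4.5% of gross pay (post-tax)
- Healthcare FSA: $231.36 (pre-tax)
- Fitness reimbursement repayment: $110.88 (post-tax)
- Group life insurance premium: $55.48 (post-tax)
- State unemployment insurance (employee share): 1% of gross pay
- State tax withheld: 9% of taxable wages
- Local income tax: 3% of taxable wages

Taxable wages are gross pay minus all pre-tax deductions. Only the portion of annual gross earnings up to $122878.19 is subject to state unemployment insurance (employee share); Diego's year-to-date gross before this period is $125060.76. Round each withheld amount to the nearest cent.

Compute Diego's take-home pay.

$2939.79

Healthcare FSA: $231.36
Taxable wages = $4884.67 − $231.36 = $4653.31
Federal withholding: $4653.31 × 0.16 = $744.53
State tax withheld: $4653.31 × 0.09 = $418.80
Local income tax: $4653.31 × 0.03 = $139.60
Paid family leave insurance: $4884.67 × 0.005 = $24.42
State unemployment insurance (employee share): annual cap $122878.19 already reached (YTD $125060.76), so $0.00
Wage garnishment: $4884.67 × 0.045 = $219.81
Group life insurance premium: $55.48
Fitness reimbursement repayment: $110.88
Total deductions = $231.36 + $744.53 + $418.80 + $139.60 + $24.42 + $0.00 + $219.81 + $55.48 + $110.88 = $1944.88
Net pay = $4884.67 − $1944.88 = $2939.79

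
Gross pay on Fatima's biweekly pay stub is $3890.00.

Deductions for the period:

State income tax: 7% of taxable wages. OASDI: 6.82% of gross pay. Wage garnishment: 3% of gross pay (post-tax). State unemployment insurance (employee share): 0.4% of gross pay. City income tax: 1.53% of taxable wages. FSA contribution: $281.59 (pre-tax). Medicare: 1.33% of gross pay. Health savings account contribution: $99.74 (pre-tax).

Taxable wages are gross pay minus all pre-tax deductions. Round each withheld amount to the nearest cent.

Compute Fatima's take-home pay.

$2760.08

FSA contribution: $281.59
Health savings account contribution: $99.74
Pre-tax total = $281.59 + $99.74 = $381.33
Taxable wages = $3890.00 − $381.33 = $3508.67
State income tax: $3508.67 × 0.07 = $245.61
City income tax: $3508.67 × 0.0153 = $53.68
State unemployment insurance (employee share): $3890.00 × 0.004 = $15.56
Medicare: $3890.00 × 0.0133 = $51.74
OASDI: $3890.00 × 0.0682 = $265.30
Wage garnishment: $3890.00 × 0.03 = $116.70
Total deductions = $281.59 + $99.74 + $245.61 + $53.68 + $15.56 + $51.74 + $265.30 + $116.70 = $1129.92
Net pay = $3890.00 − $1129.92 = $2760.08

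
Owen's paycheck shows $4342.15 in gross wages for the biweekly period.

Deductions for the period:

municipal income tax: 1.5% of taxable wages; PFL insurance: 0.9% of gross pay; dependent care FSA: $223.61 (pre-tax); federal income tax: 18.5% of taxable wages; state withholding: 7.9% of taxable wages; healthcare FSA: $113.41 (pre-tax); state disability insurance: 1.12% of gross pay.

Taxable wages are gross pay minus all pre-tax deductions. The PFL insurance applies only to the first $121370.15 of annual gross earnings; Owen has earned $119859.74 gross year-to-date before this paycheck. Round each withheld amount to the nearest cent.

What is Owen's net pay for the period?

$2825.47

Dependent care FSA: $223.61
Healthcare FSA: $113.41
Pre-tax total = $223.61 + $113.41 = $337.02
Taxable wages = $4342.15 − $337.02 = $4005.13
Municipal income tax: $4005.13 × 0.015 = $60.08
Federal income tax: $4005.13 × 0.185 = $740.95
State withholding: $4005.13 × 0.079 = $316.41
PFL insurance: only $121370.15 − $119859.74 = $1510.41 of this check is subject → $1510.41 × 0.009 = $13.59
State disability insurance: $4342.15 × 0.0112 = $48.63
Total deductions = $223.61 + $113.41 + $60.08 + $740.95 + $316.41 + $13.59 + $48.63 = $1516.68
Net pay = $4342.15 − $1516.68 = $2825.47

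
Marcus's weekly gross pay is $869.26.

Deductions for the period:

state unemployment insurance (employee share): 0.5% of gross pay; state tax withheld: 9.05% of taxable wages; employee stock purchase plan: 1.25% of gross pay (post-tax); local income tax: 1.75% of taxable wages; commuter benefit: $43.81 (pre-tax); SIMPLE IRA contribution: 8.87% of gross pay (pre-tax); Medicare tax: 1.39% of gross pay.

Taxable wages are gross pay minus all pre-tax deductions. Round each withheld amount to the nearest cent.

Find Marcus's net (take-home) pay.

SIMPLE IRA contribution: $869.26 × 0.0887 = $77.10
Commuter benefit: $43.81
Pre-tax total = $77.10 + $43.81 = $120.91
Taxable wages = $869.26 − $120.91 = $748.35
State tax withheld: $748.35 × 0.0905 = $67.73
Local income tax: $748.35 × 0.0175 = $13.10
State unemployment insurance (employee share): $869.26 × 0.005 = $4.35
Medicare tax: $869.26 × 0.0139 = $12.08
Employee stock purchase plan: $869.26 × 0.0125 = $10.87
Total deductions = $77.10 + $43.81 + $67.73 + $13.10 + $4.35 + $12.08 + $10.87 = $229.04
Net pay = $869.26 − $229.04 = $640.22

$640.22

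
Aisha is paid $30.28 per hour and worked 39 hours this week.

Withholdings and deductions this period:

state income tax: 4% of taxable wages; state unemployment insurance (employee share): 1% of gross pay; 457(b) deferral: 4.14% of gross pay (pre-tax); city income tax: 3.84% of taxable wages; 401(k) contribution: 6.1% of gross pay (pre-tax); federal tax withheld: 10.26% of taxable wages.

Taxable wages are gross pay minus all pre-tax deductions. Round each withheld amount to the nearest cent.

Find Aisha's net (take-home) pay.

Gross pay: 39 × $30.28 = $1,180.92
457(b) deferral: $1,180.92 × 0.0414 = $48.89
401(k) contribution: $1,180.92 × 0.061 = $72.04
Pre-tax total = $48.89 + $72.04 = $120.93
Taxable wages = $1,180.92 − $120.93 = $1,059.99
State income tax: $1,059.99 × 0.04 = $42.40
City income tax: $1,059.99 × 0.0384 = $40.70
Federal tax withheld: $1,059.99 × 0.1026 = $108.75
State unemployment insurance (employee share): $1,180.92 × 0.01 = $11.81
Total deductions = $48.89 + $72.04 + $42.40 + $40.70 + $108.75 + $11.81 = $324.59
Net pay = $1,180.92 − $324.59 = $856.33

$856.33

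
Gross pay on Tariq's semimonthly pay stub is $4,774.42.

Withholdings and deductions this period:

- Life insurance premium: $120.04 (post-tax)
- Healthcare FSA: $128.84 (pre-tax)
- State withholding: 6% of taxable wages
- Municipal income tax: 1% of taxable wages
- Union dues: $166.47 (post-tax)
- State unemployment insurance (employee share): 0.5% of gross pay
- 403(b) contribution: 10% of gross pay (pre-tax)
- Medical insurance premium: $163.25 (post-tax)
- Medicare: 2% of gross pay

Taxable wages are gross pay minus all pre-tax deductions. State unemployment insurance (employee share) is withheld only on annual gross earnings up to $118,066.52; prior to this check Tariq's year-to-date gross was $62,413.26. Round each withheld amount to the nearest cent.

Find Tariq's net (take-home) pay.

403(b) contribution: $4,774.42 × 0.1 = $477.44
Healthcare FSA: $128.84
Pre-tax total = $477.44 + $128.84 = $606.28
Taxable wages = $4,774.42 − $606.28 = $4,168.14
State withholding: $4,168.14 × 0.06 = $250.09
Municipal income tax: $4,168.14 × 0.01 = $41.68
State unemployment insurance (employee share): cap not yet reached, full $4,774.42 is subject → $4,774.42 × 0.005 = $23.87
Medicare: $4,774.42 × 0.02 = $95.49
Life insurance premium: $120.04
Medical insurance premium: $163.25
Union dues: $166.47
Total deductions = $477.44 + $128.84 + $250.09 + $41.68 + $23.87 + $95.49 + $120.04 + $163.25 + $166.47 = $1,467.17
Net pay = $4,774.42 − $1,467.17 = $3,307.25

$3,307.25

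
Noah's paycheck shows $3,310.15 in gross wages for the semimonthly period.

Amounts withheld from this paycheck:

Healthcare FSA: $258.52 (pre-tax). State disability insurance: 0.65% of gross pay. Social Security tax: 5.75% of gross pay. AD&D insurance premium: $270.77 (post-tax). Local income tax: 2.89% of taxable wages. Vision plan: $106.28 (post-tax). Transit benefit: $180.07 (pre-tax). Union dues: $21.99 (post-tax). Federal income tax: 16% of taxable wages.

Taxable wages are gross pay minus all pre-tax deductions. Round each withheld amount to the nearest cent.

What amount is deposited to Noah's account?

$1,718.23

Healthcare FSA: $258.52
Transit benefit: $180.07
Pre-tax total = $258.52 + $180.07 = $438.59
Taxable wages = $3,310.15 − $438.59 = $2,871.56
Local income tax: $2,871.56 × 0.0289 = $82.99
Federal income tax: $2,871.56 × 0.16 = $459.45
Social Security tax: $3,310.15 × 0.0575 = $190.33
State disability insurance: $3,310.15 × 0.0065 = $21.52
Vision plan: $106.28
AD&D insurance premium: $270.77
Union dues: $21.99
Total deductions = $258.52 + $180.07 + $82.99 + $459.45 + $190.33 + $21.52 + $106.28 + $270.77 + $21.99 = $1,591.92
Net pay = $3,310.15 − $1,591.92 = $1,718.23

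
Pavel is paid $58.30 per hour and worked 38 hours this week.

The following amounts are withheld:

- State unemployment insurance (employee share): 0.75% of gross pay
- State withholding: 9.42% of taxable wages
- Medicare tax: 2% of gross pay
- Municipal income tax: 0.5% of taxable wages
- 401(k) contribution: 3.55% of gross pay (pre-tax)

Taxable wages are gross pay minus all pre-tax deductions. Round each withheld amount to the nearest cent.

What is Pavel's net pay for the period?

Gross pay: 38 × $58.30 = $2,215.40
401(k) contribution: $2,215.40 × 0.0355 = $78.65
Taxable wages = $2,215.40 − $78.65 = $2,136.75
Municipal income tax: $2,136.75 × 0.005 = $10.68
State withholding: $2,136.75 × 0.0942 = $201.28
State unemployment insurance (employee share): $2,215.40 × 0.0075 = $16.62
Medicare tax: $2,215.40 × 0.02 = $44.31
Total deductions = $78.65 + $10.68 + $201.28 + $16.62 + $44.31 = $351.54
Net pay = $2,215.40 − $351.54 = $1,863.86

$1,863.86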